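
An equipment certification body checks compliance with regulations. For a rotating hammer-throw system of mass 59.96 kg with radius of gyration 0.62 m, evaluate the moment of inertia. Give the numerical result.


I = m * k^2
I = 59.96 * 0.62^2
I = 59.96 * 0.3844 = 23.0486 kg*m^2

23.0486 kg*m^2


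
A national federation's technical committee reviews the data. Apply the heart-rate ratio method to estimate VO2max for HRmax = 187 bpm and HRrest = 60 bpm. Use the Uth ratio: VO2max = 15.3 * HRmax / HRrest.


VO2max = 15.3 * HRmax / HRrest
VO2max = 15.3 * 187 / 60
VO2max = 2861.1 / 60 = 47.685 mL/kg/min

47.685 mL/kg/min


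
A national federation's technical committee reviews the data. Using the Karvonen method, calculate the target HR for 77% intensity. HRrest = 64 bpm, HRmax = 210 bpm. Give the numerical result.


Target = HRrest + pct*(HRmax - HRrest)
Heart rate reserve = HRmax - HRrest = 210 - 64 = 146 bpm
Fraction = 77% = 0.77
Target = 64 + 0.77 * 146
Target = 64 + 112.42 = 176.42 bpm

176.42 bpm


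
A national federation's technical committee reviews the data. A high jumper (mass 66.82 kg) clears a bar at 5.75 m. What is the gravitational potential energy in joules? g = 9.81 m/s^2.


PE = m * g * h
PE = 66.82 * 9.81 * 5.75
PE = 655.5042 * 5.75 = 3769.1491 J

3769.1491 J


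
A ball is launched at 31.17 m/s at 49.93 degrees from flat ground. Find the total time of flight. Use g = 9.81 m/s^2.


T = 2*v*sin(theta)/g
sin(theta) = sin(49.93 deg) = 0.7653
T = 2*31.17*0.7653 / 9.81
T = 47.7062 / 9.81 = 4.863 s

4.863 s


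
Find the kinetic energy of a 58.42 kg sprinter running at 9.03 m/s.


KE = 0.5 * m * v^2
KE = 0.5 * 58.42 * 9.03^2
KE = 0.5 * 58.42 * 81.5409 = 2381.8097 J

2381.8097 J


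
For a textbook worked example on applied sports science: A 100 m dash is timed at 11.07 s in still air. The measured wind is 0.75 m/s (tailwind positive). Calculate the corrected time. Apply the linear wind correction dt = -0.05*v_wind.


dt = -0.05 * v_wind = -0.05 * 0.75 = -0.0375 s
t_corrected = t_still + dt = 11.07 + (-0.0375)
t_corrected = 11.0325 s

11.0325 s


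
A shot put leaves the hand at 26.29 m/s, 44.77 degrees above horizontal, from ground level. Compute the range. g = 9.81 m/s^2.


R = v^2 * sin(2*theta) / g
Convert angle to radians: theta = 44.77 deg = 0.7814 rad
sin(2*theta) = sin(1.5628) = 1
R = 26.29^2 * 1 / 9.81
R = 691.1641 * 1 / 9.81 = 70.4528 m

70.4528 m


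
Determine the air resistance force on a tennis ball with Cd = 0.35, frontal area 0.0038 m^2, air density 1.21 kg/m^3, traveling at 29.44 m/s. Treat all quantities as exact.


Fd = 0.5 * Cd * rho * A * v^2
Fd = 0.5 * 0.35 * 1.21 * 0.0038 * 29.44^2
v^2 = 866.7136
Fd = 0.5 * 0.35 * 1.21 * 0.0038 * 866.7136 = 0.6974 N

0.6974 N


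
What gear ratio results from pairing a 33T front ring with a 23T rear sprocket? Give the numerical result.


GR = front_teeth / rear_teeth
GR = 33 / 23
GR = 1.4348

1.4348


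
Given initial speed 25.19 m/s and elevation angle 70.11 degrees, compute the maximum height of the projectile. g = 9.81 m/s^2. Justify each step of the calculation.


H = (v*sin(theta))^2 / (2*g)
vy = v*sin(theta) = 25.19 * sin(70.11 deg) = 23.6874 m/s
H = vy^2 / (2*g) = 561.0907 / (2*9.81)
H = 561.0907 / 19.62 = 28.5979 m

28.5979 m


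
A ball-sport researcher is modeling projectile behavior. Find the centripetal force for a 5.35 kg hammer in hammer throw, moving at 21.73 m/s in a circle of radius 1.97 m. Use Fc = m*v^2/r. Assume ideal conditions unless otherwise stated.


Fc = m * v^2 / r
v^2 = 21.73^2 = 472.1929
Fc = 5.35 * 472.1929 / 1.97
Fc = 2526.232 / 1.97 = 1282.3513 N

1282.3513 N


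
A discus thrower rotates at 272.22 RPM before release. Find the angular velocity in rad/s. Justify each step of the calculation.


omega = RPM * 2 * pi / 60
omega = 272.22 * 2 * 3.14159 / 60
omega = 1710.4087 / 60 = 28.5068 rad/s

28.5068 rad/s


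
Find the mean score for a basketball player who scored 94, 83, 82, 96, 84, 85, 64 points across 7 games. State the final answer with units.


Average = sum / n
Sum = 588
Average = 588 / 7 = 84

84


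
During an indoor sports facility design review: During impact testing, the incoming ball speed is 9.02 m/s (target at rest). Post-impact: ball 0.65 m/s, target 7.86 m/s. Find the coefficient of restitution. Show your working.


e = (v2_after - v1_after) / (v1_before - v2_before)
Numerator = 7.86 - 0.65 = 7.21
Denominator = 9.02 - 0 = 9.02
e = 7.21 / 9.02 = 0.7993

0.7993


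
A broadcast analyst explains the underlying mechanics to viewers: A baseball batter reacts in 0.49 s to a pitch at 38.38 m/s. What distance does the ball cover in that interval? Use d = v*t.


d = v * t
d = 38.38 * 0.49
d = 18.8062 m

18.8062 m


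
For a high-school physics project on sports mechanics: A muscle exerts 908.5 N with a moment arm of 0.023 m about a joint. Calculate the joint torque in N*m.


tau = F * d
tau = 908.5 * 0.023
tau = 20.8955 N*m

20.8955 N*m


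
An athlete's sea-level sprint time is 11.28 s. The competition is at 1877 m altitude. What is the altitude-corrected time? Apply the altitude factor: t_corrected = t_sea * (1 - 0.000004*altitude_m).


Correction factor = 1 - 0.000004 * 1877 = 0.992492
t_corrected = t_sea * factor = 11.28 * 0.992492
t_corrected = 11.1953 s

11.1953 s


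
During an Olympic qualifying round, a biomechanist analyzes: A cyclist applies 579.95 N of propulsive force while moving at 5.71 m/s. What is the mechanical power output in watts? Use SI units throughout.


P = F * v
P = 579.95 * 5.71
P = 3311.5145 W

3311.5145 W


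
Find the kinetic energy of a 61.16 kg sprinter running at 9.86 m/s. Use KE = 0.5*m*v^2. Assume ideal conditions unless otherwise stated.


KE = 0.5 * m * v^2
KE = 0.5 * 61.16 * 9.86^2
KE = 0.5 * 61.16 * 97.2196 = 2972.9754 J

2972.9754 J


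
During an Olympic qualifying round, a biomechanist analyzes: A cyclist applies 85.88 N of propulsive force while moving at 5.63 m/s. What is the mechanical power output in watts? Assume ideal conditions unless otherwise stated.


P = F * v
P = 85.88 * 5.63
P = 483.5044 W

483.5044 W


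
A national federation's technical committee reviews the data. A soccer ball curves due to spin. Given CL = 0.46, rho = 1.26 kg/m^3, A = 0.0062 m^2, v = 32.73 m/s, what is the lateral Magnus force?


FM = 0.5 * CL * rho * A * v^2
FM = 0.5 * 0.46 * 1.26 * 0.0062 * 32.73^2
v^2 = 1071.2529
FM = 0.5 * 0.46 * 1.26 * 0.0062 * 1071.2529 = 1.9248 N

1.9248 N


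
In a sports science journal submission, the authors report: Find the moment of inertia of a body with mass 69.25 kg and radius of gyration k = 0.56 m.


I = m * k^2
I = 69.25 * 0.56^2
I = 69.25 * 0.3136 = 21.7168 kg*m^2

21.7168 kg*m^2


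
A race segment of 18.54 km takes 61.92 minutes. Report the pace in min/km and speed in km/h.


Pace = time / distance = 61.92 min / 18.54 km = 3.3398 min/km
Speed = distance / time_in_hours = 18.54 / 1.032 hr
Speed = 17.9651 km/h

3.3398 min/km, 17.9651 km/h


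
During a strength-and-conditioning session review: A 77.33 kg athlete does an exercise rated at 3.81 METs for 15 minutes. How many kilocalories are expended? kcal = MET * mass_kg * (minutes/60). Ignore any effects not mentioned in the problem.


kcal = MET * mass * time_hr
Convert time: 15 min = 0.25 hr
kcal = 3.81 * 77.33 * 0.25
kcal = 73.6568 kcal

73.6568 kcal


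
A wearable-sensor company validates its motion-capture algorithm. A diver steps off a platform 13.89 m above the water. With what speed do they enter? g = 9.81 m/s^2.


v = sqrt(2 * g * h)
v = sqrt(2 * 9.81 * 13.89)
v = sqrt(272.5218) = 16.5082 m/s

16.5082 m/s


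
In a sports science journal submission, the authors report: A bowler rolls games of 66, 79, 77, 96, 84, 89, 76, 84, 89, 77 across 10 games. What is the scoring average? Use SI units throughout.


Average = sum / n
Sum = 817
Average = 817 / 10 = 81.7

81.7


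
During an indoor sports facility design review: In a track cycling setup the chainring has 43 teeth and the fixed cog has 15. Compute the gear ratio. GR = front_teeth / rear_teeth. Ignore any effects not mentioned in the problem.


GR = front_teeth / rear_teeth
GR = 43 / 15
GR = 2.8667

2.8667


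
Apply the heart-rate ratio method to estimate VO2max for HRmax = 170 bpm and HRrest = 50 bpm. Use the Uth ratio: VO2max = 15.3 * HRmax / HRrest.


VO2max = 15.3 * HRmax / HRrest
VO2max = 15.3 * 170 / 50
VO2max = 2601 / 50 = 52.02 mL/kg/min

52.02 mL/kg/min


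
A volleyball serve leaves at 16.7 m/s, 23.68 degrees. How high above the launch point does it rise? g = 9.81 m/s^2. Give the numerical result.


H = (v*sin(theta))^2 / (2*g)
vy = v*sin(theta) = 16.7 * sin(23.68 deg) = 6.7072 m/s
H = vy^2 / (2*g) = 44.9864 / (2*9.81)
H = 44.9864 / 19.62 = 2.2929 m

2.2929 m


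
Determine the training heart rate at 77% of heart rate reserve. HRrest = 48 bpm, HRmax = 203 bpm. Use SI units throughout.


Target = HRrest + pct*(HRmax - HRrest)
Heart rate reserve = HRmax - HRrest = 203 - 48 = 155 bpm
Fraction = 77% = 0.77
Target = 48 + 0.77 * 155
Target = 48 + 119.35 = 167.35 bpm

167.35 bpm


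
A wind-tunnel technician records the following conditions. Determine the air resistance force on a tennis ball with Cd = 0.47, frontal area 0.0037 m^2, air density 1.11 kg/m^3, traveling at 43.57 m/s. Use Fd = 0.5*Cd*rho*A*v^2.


Fd = 0.5 * Cd * rho * A * v^2
Fd = 0.5 * 0.47 * 1.11 * 0.0037 * 43.57^2
v^2 = 1898.3449
Fd = 0.5 * 0.47 * 1.11 * 0.0037 * 1898.3449 = 1.8322 N

1.8322 N


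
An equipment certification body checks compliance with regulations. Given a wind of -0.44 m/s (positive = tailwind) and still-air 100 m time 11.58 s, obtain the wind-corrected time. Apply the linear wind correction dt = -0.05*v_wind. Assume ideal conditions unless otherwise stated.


dt = -0.05 * v_wind = -0.05 * -0.44 = 0.022 s
t_corrected = t_still + dt = 11.58 + (0.022)
t_corrected = 11.602 s

11.602 s


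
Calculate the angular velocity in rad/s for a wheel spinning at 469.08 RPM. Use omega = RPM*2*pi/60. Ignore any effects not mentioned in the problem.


omega = RPM * 2 * pi / 60
omega = 469.08 * 2 * 3.14159 / 60
omega = 2947.3166 / 60 = 49.1219 rad/s

49.1219 rad/s


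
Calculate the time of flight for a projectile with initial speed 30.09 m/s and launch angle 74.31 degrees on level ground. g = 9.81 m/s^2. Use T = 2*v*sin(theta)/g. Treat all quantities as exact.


T = 2*v*sin(theta)/g
sin(theta) = sin(74.31 deg) = 0.9627
T = 2*30.09*0.9627 / 9.81
T = 57.9376 / 9.81 = 5.906 s

5.906 s


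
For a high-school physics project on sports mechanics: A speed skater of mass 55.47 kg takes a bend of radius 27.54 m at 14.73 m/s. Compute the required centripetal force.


Fc = m * v^2 / r
v^2 = 14.73^2 = 216.9729
Fc = 55.47 * 216.9729 / 27.54
Fc = 12035.4868 / 27.54 = 437.0184 N

437.0184 N


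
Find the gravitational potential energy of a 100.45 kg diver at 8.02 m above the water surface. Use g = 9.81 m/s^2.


PE = m * g * h
PE = 100.45 * 9.81 * 8.02
PE = 985.4145 * 8.02 = 7903.0243 J

7903.0243 J


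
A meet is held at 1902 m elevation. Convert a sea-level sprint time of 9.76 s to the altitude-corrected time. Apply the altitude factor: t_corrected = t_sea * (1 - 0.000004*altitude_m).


Correction factor = 1 - 0.000004 * 1902 = 0.992392
t_corrected = t_sea * factor = 9.76 * 0.992392
t_corrected = 9.6857 s

9.6857 s


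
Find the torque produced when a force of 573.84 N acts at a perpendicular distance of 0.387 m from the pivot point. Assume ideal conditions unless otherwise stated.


tau = F * d
tau = 573.84 * 0.387
tau = 222.0761 N*m

222.0761 N*m


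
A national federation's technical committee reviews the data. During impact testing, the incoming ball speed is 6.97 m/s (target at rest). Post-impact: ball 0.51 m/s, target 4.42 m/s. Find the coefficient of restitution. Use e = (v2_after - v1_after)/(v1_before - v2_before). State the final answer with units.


e = (v2_after - v1_after) / (v1_before - v2_before)
Numerator = 4.42 - 0.51 = 3.91
Denominator = 6.97 - 0 = 6.97
e = 3.91 / 6.97 = 0.561

0.561


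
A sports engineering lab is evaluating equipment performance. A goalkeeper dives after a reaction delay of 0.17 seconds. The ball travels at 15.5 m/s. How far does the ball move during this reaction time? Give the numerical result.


d = v * t
d = 15.5 * 0.17
d = 2.635 m

2.635 m


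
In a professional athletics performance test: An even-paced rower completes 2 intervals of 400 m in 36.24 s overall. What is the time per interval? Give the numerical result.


Split time = total_time / n_laps = 36.24 / 2
Split time = 18.12 s per lap

18.12 s


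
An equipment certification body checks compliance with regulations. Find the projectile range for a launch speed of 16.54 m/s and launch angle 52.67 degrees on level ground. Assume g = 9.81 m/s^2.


R = v^2 * sin(2*theta) / g
Convert angle to radians: theta = 52.67 deg = 0.9193 rad
sin(2*theta) = sin(1.8385) = 0.9644
R = 16.54^2 * 0.9644 / 9.81
R = 273.5716 * 0.9644 / 9.81 = 26.8935 m

26.8935 m


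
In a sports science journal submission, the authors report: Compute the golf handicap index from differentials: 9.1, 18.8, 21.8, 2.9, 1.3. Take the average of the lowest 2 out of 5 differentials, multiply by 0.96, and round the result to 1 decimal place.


All differentials: 9.1, 18.8, 21.8, 2.9, 1.3
Sorted: 1.3, 2.9, 9.1, 18.8, 21.8
Best 2: 1.3, 2.9
Average of best = 4.2 / 2 = 2.1
Raw index = 2.1 * 0.96 = 2.016
Handicap index = round(2.016, 1) = 2.0

2.0


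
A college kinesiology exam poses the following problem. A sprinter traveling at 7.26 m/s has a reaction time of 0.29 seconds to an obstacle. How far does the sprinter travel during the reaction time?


d = v * t
d = 7.26 * 0.29
d = 2.1054 m

2.1054 m


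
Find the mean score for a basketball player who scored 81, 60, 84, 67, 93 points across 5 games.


Average = sum / n
Sum = 385
Average = 385 / 5 = 77

77


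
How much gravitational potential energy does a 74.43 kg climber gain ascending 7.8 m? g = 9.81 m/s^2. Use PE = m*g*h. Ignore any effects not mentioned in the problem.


PE = m * g * h
PE = 74.43 * 9.81 * 7.8
PE = 730.1583 * 7.8 = 5695.2347 J

5695.2347 J


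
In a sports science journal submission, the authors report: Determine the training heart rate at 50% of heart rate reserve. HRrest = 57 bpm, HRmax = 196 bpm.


Target = HRrest + pct*(HRmax - HRrest)
Heart rate reserve = HRmax - HRrest = 196 - 57 = 139 bpm
Fraction = 50% = 0.5
Target = 57 + 0.5 * 139
Target = 57 + 69.5 = 126.5 bpm

126.5 bpm


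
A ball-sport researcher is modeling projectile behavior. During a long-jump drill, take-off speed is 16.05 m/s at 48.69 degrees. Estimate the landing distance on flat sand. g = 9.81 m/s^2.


R = v^2 * sin(2*theta) / g
Convert angle to radians: theta = 48.69 deg = 0.8498 rad
sin(2*theta) = sin(1.6996) = 0.9917
R = 16.05^2 * 0.9917 / 9.81
R = 257.6025 * 0.9917 / 9.81 = 26.0416 m

26.0416 m


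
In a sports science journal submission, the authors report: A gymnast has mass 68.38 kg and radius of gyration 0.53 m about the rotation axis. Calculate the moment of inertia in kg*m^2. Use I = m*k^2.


I = m * k^2
I = 68.38 * 0.53^2
I = 68.38 * 0.2809 = 19.2079 kg*m^2

19.2079 kg*m^2


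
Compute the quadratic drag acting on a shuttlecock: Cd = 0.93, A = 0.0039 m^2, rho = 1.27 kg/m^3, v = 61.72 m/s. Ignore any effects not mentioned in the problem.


Fd = 0.5 * Cd * rho * A * v^2
Fd = 0.5 * 0.93 * 1.27 * 0.0039 * 61.72^2
v^2 = 3809.3584
Fd = 0.5 * 0.93 * 1.27 * 0.0039 * 3809.3584 = 8.7735 N

8.7735 N


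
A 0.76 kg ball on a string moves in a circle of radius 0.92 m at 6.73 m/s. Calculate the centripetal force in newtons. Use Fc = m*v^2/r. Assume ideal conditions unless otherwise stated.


Fc = m * v^2 / r
v^2 = 6.73^2 = 45.2929
Fc = 0.76 * 45.2929 / 0.92
Fc = 34.4226 / 0.92 = 37.4159 N

37.4159 N


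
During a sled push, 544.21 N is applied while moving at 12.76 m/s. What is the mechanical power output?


P = F * v
P = 544.21 * 12.76
P = 6944.1196 W

6944.1196 W


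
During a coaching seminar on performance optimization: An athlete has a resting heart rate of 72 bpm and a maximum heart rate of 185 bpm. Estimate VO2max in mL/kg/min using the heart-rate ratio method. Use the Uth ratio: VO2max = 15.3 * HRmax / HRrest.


VO2max = 15.3 * HRmax / HRrest
VO2max = 15.3 * 185 / 72
VO2max = 2830.5 / 72 = 39.3125 mL/kg/min

39.3125 mL/kg/min


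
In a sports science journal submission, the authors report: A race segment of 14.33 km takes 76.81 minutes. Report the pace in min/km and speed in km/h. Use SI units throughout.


Pace = time / distance = 76.81 min / 14.33 km = 5.3601 min/km
Speed = distance / time_in_hours = 14.33 / 1.2802 hr
Speed = 11.1939 km/h

5.3601 min/km, 11.1939 km/h


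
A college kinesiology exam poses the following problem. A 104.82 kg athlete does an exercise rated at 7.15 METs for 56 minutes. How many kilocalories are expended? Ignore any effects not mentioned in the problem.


kcal = MET * mass * time_hr
Convert time: 56 min = 0.9333 hr
kcal = 7.15 * 104.82 * 0.9333
kcal = 699.4988 kcal

699.4988 kcal


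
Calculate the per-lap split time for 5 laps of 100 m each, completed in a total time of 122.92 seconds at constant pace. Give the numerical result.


Split time = total_time / n_laps = 122.92 / 5
Split time = 24.584 s per lap

24.584 s


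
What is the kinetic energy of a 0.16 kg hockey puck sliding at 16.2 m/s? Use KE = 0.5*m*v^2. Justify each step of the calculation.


KE = 0.5 * m * v^2
KE = 0.5 * 0.16 * 16.2^2
KE = 0.5 * 0.16 * 262.44 = 20.9952 J

20.9952 J


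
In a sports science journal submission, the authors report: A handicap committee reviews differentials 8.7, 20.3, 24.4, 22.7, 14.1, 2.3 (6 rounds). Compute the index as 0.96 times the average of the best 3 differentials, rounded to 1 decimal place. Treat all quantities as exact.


All differentials: 8.7, 20.3, 24.4, 22.7, 14.1, 2.3
Sorted: 2.3, 8.7, 14.1, 20.3, 22.7, 24.4
Best 3: 2.3, 8.7, 14.1
Average of best = 25.1 / 3 = 8.3667
Raw index = 8.3667 * 0.96 = 8.032
Handicap index = round(8.032, 1) = 8.0

8.0


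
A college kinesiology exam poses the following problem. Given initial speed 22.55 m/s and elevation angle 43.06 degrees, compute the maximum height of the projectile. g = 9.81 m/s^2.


H = (v*sin(theta))^2 / (2*g)
vy = v*sin(theta) = 22.55 * sin(43.06 deg) = 15.3963 m/s
H = vy^2 / (2*g) = 237.0468 / (2*9.81)
H = 237.0468 / 19.62 = 12.0819 m

12.0819 m


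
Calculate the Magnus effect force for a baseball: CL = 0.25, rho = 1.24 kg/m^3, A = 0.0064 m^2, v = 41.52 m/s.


FM = 0.5 * CL * rho * A * v^2
FM = 0.5 * 0.25 * 1.24 * 0.0064 * 41.52^2
v^2 = 1723.9104
FM = 0.5 * 0.25 * 1.24 * 0.0064 * 1723.9104 = 1.7101 N

1.7101 N


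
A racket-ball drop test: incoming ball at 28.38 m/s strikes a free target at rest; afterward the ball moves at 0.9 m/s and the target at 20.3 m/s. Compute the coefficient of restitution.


e = (v2_after - v1_after) / (v1_before - v2_before)
Numerator = 20.3 - 0.9 = 19.4
Denominator = 28.38 - 0 = 28.38
e = 19.4 / 28.38 = 0.6836

0.6836


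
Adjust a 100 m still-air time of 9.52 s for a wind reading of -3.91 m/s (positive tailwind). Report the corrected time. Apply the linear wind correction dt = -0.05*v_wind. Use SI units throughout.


dt = -0.05 * v_wind = -0.05 * -3.91 = 0.1955 s
t_corrected = t_still + dt = 9.52 + (0.1955)
t_corrected = 9.7155 s

9.7155 s


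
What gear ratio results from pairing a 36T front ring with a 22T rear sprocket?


GR = front_teeth / rear_teeth
GR = 36 / 22
GR = 1.6364

1.6364


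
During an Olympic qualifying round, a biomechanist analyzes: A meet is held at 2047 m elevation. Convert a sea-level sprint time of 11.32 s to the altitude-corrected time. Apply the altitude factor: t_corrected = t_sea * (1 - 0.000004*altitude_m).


Correction factor = 1 - 0.000004 * 2047 = 0.991812
t_corrected = t_sea * factor = 11.32 * 0.991812
t_corrected = 11.2273 s

11.2273 s


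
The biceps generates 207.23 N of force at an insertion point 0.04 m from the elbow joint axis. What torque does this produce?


tau = F * d
tau = 207.23 * 0.04
tau = 8.2892 N*m

8.2892 N*m


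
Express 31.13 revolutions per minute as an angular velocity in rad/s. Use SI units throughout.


omega = RPM * 2 * pi / 60
omega = 31.13 * 2 * 3.14159 / 60
omega = 195.5956 / 60 = 3.2599 rad/s

3.2599 rad/s


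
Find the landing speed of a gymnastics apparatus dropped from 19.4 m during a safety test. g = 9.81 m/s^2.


v = sqrt(2 * g * h)
v = sqrt(2 * 9.81 * 19.4)
v = sqrt(380.628) = 19.5097 m/s

19.5097 m/s


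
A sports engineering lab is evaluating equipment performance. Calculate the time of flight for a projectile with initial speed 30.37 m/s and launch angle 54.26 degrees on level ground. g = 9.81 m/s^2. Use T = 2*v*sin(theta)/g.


T = 2*v*sin(theta)/g
sin(theta) = sin(54.26 deg) = 0.8117
T = 2*30.37*0.8117 / 9.81
T = 49.3012 / 9.81 = 5.0256 s

5.0256 s


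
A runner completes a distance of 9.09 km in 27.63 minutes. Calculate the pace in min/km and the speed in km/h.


Pace = time / distance = 27.63 min / 9.09 km = 3.0396 min/km
Speed = distance / time_in_hours = 9.09 / 0.4605 hr
Speed = 19.7394 km/h

3.0396 min/km, 19.7394 km/h


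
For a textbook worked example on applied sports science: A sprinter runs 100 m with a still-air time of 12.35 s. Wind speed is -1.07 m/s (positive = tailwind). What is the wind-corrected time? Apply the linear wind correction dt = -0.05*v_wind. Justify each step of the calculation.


dt = -0.05 * v_wind = -0.05 * -1.07 = 0.0535 s
t_corrected = t_still + dt = 12.35 + (0.0535)
t_corrected = 12.4035 s

12.4035 s


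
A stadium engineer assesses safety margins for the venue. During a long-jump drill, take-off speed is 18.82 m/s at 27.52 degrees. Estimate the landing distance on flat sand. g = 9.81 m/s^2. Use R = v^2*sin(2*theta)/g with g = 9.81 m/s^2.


R = v^2 * sin(2*theta) / g
Convert angle to radians: theta = 27.52 deg = 0.4803 rad
sin(2*theta) = sin(0.9606) = 0.8196
R = 18.82^2 * 0.8196 / 9.81
R = 354.1924 * 0.8196 / 9.81 = 29.5901 m

29.5901 m


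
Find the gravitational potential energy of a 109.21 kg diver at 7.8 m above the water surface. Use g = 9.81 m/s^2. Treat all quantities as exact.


PE = m * g * h
PE = 109.21 * 9.81 * 7.8
PE = 1071.3501 * 7.8 = 8356.5308 J

8356.5308 J


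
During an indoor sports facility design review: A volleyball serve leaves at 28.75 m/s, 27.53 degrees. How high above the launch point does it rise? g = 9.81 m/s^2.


H = (v*sin(theta))^2 / (2*g)
vy = v*sin(theta) = 28.75 * sin(27.53 deg) = 13.2886 m/s
H = vy^2 / (2*g) = 176.5875 / (2*9.81)
H = 176.5875 / 19.62 = 9.0004 m

9.0004 m


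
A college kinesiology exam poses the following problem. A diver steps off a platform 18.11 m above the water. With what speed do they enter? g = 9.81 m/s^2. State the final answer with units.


v = sqrt(2 * g * h)
v = sqrt(2 * 9.81 * 18.11)
v = sqrt(355.3182) = 18.8499 m/s

18.8499 m/s


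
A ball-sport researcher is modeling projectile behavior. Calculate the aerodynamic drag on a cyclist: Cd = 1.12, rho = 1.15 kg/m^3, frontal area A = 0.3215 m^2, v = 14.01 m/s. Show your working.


Fd = 0.5 * Cd * rho * A * v^2
Fd = 0.5 * 1.12 * 1.15 * 0.3215 * 14.01^2
v^2 = 196.2801
Fd = 0.5 * 1.12 * 1.15 * 0.3215 * 196.2801 = 40.639 N

40.639 N


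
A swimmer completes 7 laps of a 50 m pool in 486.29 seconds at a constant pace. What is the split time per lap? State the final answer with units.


Split time = total_time / n_laps = 486.29 / 7
Split time = 69.47 s per lap

69.47 s


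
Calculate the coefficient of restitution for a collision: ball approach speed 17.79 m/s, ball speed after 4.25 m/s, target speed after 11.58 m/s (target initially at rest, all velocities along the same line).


e = (v2_after - v1_after) / (v1_before - v2_before)
Numerator = 11.58 - 4.25 = 7.33
Denominator = 17.79 - 0 = 17.79
e = 7.33 / 17.79 = 0.412

0.412


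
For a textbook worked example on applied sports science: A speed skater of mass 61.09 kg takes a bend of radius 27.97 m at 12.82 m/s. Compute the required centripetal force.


Fc = m * v^2 / r
v^2 = 12.82^2 = 164.3524
Fc = 61.09 * 164.3524 / 27.97
Fc = 10040.2881 / 27.97 = 358.9663 N

358.9663 N


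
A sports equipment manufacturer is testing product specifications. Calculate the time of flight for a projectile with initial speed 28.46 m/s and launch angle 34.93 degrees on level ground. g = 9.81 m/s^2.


T = 2*v*sin(theta)/g
sin(theta) = sin(34.93 deg) = 0.5726
T = 2*28.46*0.5726 / 9.81
T = 32.591 / 9.81 = 3.3222 s

3.3222 s


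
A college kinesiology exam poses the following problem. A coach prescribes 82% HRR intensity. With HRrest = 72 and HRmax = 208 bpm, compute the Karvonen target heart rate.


Target = HRrest + pct*(HRmax - HRrest)
Heart rate reserve = HRmax - HRrest = 208 - 72 = 136 bpm
Fraction = 82% = 0.82
Target = 72 + 0.82 * 136
Target = 72 + 111.52 = 183.52 bpm

183.52 bpm


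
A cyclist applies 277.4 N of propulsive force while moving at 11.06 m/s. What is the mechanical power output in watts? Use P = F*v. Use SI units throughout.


P = F * v
P = 277.4 * 11.06
P = 3068.044 W

3068.044 W


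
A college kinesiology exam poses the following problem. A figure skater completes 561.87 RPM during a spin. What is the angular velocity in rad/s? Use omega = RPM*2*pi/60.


omega = RPM * 2 * pi / 60
omega = 561.87 * 2 * 3.14159 / 60
omega = 3530.3333 / 60 = 58.8389 rad/s

58.8389 rad/s


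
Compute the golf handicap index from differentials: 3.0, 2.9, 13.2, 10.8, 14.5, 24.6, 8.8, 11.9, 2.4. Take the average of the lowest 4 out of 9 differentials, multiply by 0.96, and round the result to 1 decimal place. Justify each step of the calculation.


All differentials: 3.0, 2.9, 13.2, 10.8, 14.5, 24.6, 8.8, 11.9, 2.4
Sorted: 2.4, 2.9, 3.0, 8.8, 10.8, 11.9, 13.2, 14.5, 24.6
Best 4: 2.4, 2.9, 3.0, 8.8
Average of best = 17.1 / 4 = 4.275
Raw index = 4.275 * 0.96 = 4.104
Handicap index = round(4.104, 1) = 4.1

4.1


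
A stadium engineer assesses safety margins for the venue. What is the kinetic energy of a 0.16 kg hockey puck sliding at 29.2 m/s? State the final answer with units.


KE = 0.5 * m * v^2
KE = 0.5 * 0.16 * 29.2^2
KE = 0.5 * 0.16 * 852.64 = 68.2112 J

68.2112 J


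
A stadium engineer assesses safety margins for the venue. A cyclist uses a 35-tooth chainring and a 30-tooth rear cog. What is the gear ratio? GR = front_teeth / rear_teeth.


GR = front_teeth / rear_teeth
GR = 35 / 30
GR = 1.1667

1.1667


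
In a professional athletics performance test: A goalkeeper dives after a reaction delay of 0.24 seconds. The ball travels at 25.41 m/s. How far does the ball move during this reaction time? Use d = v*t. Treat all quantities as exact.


d = v * t
d = 25.41 * 0.24
d = 6.0984 m

6.0984 m


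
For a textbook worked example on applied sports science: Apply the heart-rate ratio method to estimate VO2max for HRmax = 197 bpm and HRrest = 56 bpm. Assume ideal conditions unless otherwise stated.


VO2max = 15.3 * HRmax / HRrest
VO2max = 15.3 * 197 / 56
VO2max = 3014.1 / 56 = 53.8232 mL/kg/min

53.8232 mL/kg/min


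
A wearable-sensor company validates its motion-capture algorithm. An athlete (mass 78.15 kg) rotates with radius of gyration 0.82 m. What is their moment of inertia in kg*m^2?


I = m * k^2
I = 78.15 * 0.82^2
I = 78.15 * 0.6724 = 52.5481 kg*m^2

52.5481 kg*m^2


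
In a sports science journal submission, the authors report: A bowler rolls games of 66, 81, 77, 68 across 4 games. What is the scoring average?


Average = sum / n
Sum = 292
Average = 292 / 4 = 73

73


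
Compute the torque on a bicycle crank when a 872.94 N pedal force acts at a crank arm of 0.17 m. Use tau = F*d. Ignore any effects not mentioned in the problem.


tau = F * d
tau = 872.94 * 0.17
tau = 148.3998 N*m

148.3998 N*m


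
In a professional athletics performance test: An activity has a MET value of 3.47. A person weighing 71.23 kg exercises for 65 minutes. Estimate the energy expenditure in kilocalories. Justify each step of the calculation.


kcal = MET * mass * time_hr
Convert time: 65 min = 1.0833 hr
kcal = 3.47 * 71.23 * 1.0833
kcal = 267.7654 kcal

267.7654 kcal


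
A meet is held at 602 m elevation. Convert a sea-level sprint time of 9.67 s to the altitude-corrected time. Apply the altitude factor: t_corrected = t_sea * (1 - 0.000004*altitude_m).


Correction factor = 1 - 0.000004 * 602 = 0.997592
t_corrected = t_sea * factor = 9.67 * 0.997592
t_corrected = 9.6467 s

9.6467 s


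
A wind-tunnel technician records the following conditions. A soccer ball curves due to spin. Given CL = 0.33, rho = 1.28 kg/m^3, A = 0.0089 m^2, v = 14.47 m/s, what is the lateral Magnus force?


FM = 0.5 * CL * rho * A * v^2
FM = 0.5 * 0.33 * 1.28 * 0.0089 * 14.47^2
v^2 = 209.3809
FM = 0.5 * 0.33 * 1.28 * 0.0089 * 209.3809 = 0.3936 N

0.3936 N


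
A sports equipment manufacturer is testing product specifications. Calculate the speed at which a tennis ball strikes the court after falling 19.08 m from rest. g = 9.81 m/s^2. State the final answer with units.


v = sqrt(2 * g * h)
v = sqrt(2 * 9.81 * 19.08)
v = sqrt(374.3496) = 19.3481 m/s

19.3481 m/s


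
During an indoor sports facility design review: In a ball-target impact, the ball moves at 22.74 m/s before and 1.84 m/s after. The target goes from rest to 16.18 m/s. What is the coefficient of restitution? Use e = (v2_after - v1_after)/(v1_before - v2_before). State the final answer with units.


e = (v2_after - v1_after) / (v1_before - v2_before)
Numerator = 16.18 - 1.84 = 14.34
Denominator = 22.74 - 0 = 22.74
e = 14.34 / 22.74 = 0.6306

0.6306


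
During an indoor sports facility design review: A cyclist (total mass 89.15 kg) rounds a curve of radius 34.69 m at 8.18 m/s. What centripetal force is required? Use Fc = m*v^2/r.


Fc = m * v^2 / r
v^2 = 8.18^2 = 66.9124
Fc = 89.15 * 66.9124 / 34.69
Fc = 5965.2405 / 34.69 = 171.9585 N

171.9585 N


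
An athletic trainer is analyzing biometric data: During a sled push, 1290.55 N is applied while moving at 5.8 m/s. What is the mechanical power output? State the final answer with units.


P = F * v
P = 1290.55 * 5.8
P = 7485.19 W

7485.19 W


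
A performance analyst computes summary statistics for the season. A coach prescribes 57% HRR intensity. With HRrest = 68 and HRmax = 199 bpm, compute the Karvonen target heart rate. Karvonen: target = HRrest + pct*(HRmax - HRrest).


Target = HRrest + pct*(HRmax - HRrest)
Heart rate reserve = HRmax - HRrest = 199 - 68 = 131 bpm
Fraction = 57% = 0.57
Target = 68 + 0.57 * 131
Target = 68 + 74.67 = 142.67 bpm

142.67 bpm


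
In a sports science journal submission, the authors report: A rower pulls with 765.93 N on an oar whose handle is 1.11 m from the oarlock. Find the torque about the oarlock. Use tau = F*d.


tau = F * d
tau = 765.93 * 1.11
tau = 850.1823 N*m

850.1823 N*m


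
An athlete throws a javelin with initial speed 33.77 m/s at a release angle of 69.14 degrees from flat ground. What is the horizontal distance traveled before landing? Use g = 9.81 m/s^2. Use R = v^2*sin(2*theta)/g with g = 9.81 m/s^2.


R = v^2 * sin(2*theta) / g
Convert angle to radians: theta = 69.14 deg = 1.2067 rad
sin(2*theta) = sin(2.4134) = 0.6655
R = 33.77^2 * 0.6655 / 9.81
R = 1140.4129 * 0.6655 / 9.81 = 77.3633 m

77.3633 m


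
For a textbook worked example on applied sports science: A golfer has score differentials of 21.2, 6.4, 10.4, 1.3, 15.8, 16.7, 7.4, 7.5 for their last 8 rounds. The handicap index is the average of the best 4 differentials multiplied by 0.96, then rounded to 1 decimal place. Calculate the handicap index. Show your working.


All differentials: 21.2, 6.4, 10.4, 1.3, 15.8, 16.7, 7.4, 7.5
Sorted: 1.3, 6.4, 7.4, 7.5, 10.4, 15.8, 16.7, 21.2
Best 4: 1.3, 6.4, 7.4, 7.5
Average of best = 22.6 / 4 = 5.65
Raw index = 5.65 * 0.96 = 5.424
Handicap index = round(5.424, 1) = 5.4

5.4


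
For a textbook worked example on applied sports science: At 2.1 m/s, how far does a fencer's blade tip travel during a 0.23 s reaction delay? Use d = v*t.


d = v * t
d = 2.1 * 0.23
d = 0.483 m

0.483 m


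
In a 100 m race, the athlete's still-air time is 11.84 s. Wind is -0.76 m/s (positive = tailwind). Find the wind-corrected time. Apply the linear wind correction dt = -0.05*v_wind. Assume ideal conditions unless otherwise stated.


dt = -0.05 * v_wind = -0.05 * -0.76 = 0.038 s
t_corrected = t_still + dt = 11.84 + (0.038)
t_corrected = 11.878 s

11.878 s


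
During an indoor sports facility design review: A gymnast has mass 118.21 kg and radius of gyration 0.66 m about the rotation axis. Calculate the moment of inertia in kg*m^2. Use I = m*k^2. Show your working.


I = m * k^2
I = 118.21 * 0.66^2
I = 118.21 * 0.4356 = 51.4923 kg*m^2

51.4923 kg*m^2


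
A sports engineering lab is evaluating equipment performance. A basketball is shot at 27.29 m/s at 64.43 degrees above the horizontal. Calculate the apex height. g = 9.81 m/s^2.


H = (v*sin(theta))^2 / (2*g)
vy = v*sin(theta) = 27.29 * sin(64.43 deg) = 24.6172 m/s
H = vy^2 / (2*g) = 606.0056 / (2*9.81)
H = 606.0056 / 19.62 = 30.8871 m

30.8871 m


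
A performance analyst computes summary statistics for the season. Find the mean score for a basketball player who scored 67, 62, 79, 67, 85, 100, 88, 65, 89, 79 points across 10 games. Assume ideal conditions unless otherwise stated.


Average = sum / n
Sum = 781
Average = 781 / 10 = 78.1

78.1


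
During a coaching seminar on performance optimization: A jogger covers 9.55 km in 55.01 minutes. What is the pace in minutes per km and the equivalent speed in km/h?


Pace = time / distance = 55.01 min / 9.55 km = 5.7602 min/km
Speed = distance / time_in_hours = 9.55 / 0.9168 hr
Speed = 10.4163 km/h

5.7602 min/km, 10.4163 km/h


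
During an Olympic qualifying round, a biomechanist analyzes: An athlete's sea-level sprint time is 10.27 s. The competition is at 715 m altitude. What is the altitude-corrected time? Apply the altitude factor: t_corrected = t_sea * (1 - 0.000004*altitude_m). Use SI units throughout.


Correction factor = 1 - 0.000004 * 715 = 0.99714
t_corrected = t_sea * factor = 10.27 * 0.99714
t_corrected = 10.2406 s

10.2406 s


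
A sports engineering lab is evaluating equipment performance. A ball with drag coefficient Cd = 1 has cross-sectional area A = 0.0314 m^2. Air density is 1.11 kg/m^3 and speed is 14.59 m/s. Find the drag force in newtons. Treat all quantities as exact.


Fd = 0.5 * Cd * rho * A * v^2
Fd = 0.5 * 1 * 1.11 * 0.0314 * 14.59^2
v^2 = 212.8681
Fd = 0.5 * 1 * 1.11 * 0.0314 * 212.8681 = 3.7097 N

3.7097 N


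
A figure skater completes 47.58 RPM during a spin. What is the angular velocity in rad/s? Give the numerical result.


omega = RPM * 2 * pi / 60
omega = 47.58 * 2 * 3.14159 / 60
omega = 298.954 / 60 = 4.9826 rad/s

4.9826 rad/s


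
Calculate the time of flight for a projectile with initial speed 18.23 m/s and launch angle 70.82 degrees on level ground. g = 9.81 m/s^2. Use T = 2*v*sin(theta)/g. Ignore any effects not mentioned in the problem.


T = 2*v*sin(theta)/g
sin(theta) = sin(70.82 deg) = 0.9445
T = 2*18.23*0.9445 / 9.81
T = 34.4361 / 9.81 = 3.5103 s

3.5103 s


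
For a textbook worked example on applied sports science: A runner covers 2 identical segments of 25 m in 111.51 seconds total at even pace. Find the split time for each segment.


Split time = total_time / n_laps = 111.51 / 2
Split time = 55.755 s per lap

55.755 s


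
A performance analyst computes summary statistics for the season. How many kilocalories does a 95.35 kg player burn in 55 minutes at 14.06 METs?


kcal = MET * mass * time_hr
Convert time: 55 min = 0.9167 hr
kcal = 14.06 * 95.35 * 0.9167
kcal = 1228.9026 kcal

1228.9026 kcal


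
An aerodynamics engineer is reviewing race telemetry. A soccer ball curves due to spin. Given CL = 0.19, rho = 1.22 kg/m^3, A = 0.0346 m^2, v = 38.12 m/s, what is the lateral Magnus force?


FM = 0.5 * CL * rho * A * v^2
FM = 0.5 * 0.19 * 1.22 * 0.0346 * 38.12^2
v^2 = 1453.1344
FM = 0.5 * 0.19 * 1.22 * 0.0346 * 1453.1344 = 5.8273 N

5.8273 N


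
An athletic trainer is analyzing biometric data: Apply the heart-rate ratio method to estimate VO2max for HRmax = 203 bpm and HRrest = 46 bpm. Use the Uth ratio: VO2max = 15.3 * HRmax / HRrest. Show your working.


VO2max = 15.3 * HRmax / HRrest
VO2max = 15.3 * 203 / 46
VO2max = 3105.9 / 46 = 67.5196 mL/kg/min

67.5196 mL/kg/min


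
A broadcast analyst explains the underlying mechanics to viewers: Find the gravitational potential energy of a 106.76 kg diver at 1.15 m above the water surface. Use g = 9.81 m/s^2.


PE = m * g * h
PE = 106.76 * 9.81 * 1.15
PE = 1047.3156 * 1.15 = 1204.4129 J

1204.4129 J


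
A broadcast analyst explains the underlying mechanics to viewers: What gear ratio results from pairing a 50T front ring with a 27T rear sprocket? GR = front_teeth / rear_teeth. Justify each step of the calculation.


GR = front_teeth / rear_teeth
GR = 50 / 27
GR = 1.8519

1.8519


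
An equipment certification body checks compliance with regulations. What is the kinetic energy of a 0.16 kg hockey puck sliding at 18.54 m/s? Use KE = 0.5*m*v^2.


KE = 0.5 * m * v^2
KE = 0.5 * 0.16 * 18.54^2
KE = 0.5 * 0.16 * 343.7316 = 27.4985 J

27.4985 J


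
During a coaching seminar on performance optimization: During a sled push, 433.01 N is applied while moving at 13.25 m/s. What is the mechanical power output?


P = F * v
P = 433.01 * 13.25
P = 5737.3825 W

5737.3825 W


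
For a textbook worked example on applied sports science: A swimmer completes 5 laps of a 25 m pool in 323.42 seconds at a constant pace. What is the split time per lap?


Split time = total_time / n_laps = 323.42 / 5
Split time = 64.684 s per lap

64.684 s


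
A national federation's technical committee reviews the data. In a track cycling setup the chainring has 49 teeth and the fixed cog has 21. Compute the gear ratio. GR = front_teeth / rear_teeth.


GR = front_teeth / rear_teeth
GR = 49 / 21
GR = 2.3333

2.3333


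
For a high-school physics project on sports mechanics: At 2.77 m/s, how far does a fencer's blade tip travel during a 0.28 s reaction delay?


d = v * t
d = 2.77 * 0.28
d = 0.7756 m

0.7756 m


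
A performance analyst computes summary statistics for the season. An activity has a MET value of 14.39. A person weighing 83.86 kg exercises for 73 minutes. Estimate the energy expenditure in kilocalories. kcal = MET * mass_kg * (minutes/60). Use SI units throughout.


kcal = MET * mass * time_hr
Convert time: 73 min = 1.2167 hr
kcal = 14.39 * 83.86 * 1.2167
kcal = 1468.2069 kcal

1468.2069 kcal


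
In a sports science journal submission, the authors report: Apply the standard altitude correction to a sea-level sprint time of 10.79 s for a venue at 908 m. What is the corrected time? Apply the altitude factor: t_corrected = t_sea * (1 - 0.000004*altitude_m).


Correction factor = 1 - 0.000004 * 908 = 0.996368
t_corrected = t_sea * factor = 10.79 * 0.996368
t_corrected = 10.7508 s

10.7508 s


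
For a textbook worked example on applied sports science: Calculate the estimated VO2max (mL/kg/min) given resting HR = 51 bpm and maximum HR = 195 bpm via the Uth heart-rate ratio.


VO2max = 15.3 * HRmax / HRrest
VO2max = 15.3 * 195 / 51
VO2max = 2983.5 / 51 = 58.5 mL/kg/min

58.5 mL/kg/min


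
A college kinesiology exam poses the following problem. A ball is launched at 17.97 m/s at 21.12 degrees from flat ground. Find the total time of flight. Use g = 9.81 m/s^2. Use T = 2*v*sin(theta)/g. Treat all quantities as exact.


T = 2*v*sin(theta)/g
sin(theta) = sin(21.12 deg) = 0.3603
T = 2*17.97*0.3603 / 9.81
T = 12.95 / 9.81 = 1.3201 s

1.3201 s
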